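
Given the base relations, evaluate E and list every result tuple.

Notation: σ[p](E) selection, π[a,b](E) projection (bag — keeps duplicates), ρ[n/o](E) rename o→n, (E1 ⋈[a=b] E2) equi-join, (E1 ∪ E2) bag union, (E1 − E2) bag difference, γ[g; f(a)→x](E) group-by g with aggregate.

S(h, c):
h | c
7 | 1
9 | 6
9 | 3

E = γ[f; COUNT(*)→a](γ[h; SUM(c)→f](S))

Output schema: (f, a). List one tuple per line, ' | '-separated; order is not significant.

Per-node cardinality:
  S → 3
  γ[h; SUM(c)→f](S) → 2
  γ[f; COUNT(*)→a](γ[h; SUM(c)→f](S)) → 2

== RESULT ==
f | a
1 | 1
9 | 1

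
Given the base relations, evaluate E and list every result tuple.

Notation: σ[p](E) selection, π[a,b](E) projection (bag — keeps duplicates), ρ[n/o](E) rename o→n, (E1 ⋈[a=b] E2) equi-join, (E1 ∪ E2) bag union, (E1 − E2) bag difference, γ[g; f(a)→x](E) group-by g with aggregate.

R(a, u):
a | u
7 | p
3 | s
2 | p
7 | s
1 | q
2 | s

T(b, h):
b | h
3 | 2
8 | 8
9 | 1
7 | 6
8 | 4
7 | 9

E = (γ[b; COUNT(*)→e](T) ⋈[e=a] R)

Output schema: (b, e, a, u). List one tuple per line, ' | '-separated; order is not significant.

Stepwise |·|:
  T → 6
  γ[b; COUNT(*)→e](T) → 4
  R → 6
  (γ[b; COUNT(*)→e](T) ⋈[e=a] R) → 6

== RESULT ==
b | e | a | u
3 | 1 | 1 | q
7 | 2 | 2 | p
7 | 2 | 2 | s
8 | 2 | 2 | p
8 | 2 | 2 | s
9 | 1 | 1 | q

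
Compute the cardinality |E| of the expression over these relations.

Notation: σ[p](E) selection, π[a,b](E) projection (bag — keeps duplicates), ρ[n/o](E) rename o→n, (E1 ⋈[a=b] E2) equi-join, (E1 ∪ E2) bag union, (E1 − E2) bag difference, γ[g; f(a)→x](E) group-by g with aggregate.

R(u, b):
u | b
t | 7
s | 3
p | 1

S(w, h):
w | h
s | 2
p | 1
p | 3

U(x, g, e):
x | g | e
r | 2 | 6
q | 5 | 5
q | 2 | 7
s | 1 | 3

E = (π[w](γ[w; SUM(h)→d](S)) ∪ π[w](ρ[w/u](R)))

Row counts bottom-up:
  S → 3
  γ[w; SUM(h)→d](S) → 2
  π[w](γ[w; SUM(h)→d](S)) → 2
  R → 3
  ρ[w/u](R) → 3
  π[w](ρ[w/u](R)) → 3
  (π[w](γ[w; SUM(h)→d](S)) ∪ π[w](ρ[w/u](R))) → 5

|E| = 5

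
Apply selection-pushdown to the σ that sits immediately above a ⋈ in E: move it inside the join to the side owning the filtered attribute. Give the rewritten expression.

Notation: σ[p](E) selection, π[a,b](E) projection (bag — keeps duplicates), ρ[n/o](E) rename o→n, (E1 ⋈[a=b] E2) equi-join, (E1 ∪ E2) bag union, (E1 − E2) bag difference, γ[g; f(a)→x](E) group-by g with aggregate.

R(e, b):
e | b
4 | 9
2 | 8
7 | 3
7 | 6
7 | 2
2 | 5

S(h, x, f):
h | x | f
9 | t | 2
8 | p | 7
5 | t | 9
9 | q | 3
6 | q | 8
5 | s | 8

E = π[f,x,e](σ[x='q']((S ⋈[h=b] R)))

σ filters on x, owned by the left side.
E' = π[f,x,e]((σ[x='q'](S) ⋈[h=b] R))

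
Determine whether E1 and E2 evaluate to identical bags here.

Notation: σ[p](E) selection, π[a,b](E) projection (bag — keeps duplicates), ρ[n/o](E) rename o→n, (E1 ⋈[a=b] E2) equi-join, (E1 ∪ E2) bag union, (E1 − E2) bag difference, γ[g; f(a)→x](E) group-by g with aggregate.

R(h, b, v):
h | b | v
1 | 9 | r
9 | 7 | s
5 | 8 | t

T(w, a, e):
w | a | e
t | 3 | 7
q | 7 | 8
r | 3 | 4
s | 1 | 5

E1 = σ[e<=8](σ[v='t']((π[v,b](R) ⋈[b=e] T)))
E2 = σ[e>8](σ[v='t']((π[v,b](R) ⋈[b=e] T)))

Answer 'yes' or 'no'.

E1 stepwise |·|:
  R → 3
  π[v,b](R) → 3
  T → 4
  (π[v,b](R) ⋈[b=e] T) → 2
  σ[v='t']((π[v,b](R) ⋈[b=e] T)) → 1
  σ[e<=8](σ[v='t']((π[v,b](R) ⋈[b=e] T))) → 1
E2 stepwise |·|:
  R → 3
  π[v,b](R) → 3
  T → 4
  (π[v,b](R) ⋈[b=e] T) → 2
  σ[v='t']((π[v,b](R) ⋈[b=e] T)) → 1
  σ[e>8](σ[v='t']((π[v,b](R) ⋈[b=e] T))) → 0

E1 result:
v | b | w | a | e
t | 8 | q | 7 | 8
E2 result:
v | b | w | a | e
(0 rows)
Witness: ('t', 8, 'q', 7, 8) appears 1× in E1 but 0× in E2.

no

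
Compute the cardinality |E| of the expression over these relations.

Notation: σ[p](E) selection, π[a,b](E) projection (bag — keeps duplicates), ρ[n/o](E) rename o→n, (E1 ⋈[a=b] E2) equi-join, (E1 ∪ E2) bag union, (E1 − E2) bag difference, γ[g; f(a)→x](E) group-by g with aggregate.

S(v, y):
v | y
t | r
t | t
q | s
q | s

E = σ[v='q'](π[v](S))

Stepwise |·|:
  S → 4
  π[v](S) → 4
  σ[v='q'](π[v](S)) → 2

|E| = 2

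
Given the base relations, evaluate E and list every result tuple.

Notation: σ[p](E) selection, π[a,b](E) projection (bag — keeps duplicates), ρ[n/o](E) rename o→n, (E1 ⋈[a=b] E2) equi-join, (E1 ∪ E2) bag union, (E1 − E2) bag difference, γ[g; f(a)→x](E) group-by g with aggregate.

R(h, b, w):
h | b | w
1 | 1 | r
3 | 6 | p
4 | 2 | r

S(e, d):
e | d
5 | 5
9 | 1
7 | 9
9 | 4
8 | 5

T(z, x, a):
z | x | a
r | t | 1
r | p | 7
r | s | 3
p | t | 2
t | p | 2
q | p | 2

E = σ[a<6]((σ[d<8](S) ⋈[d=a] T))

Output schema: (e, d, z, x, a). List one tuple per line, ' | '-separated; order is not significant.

Subexpression sizes:
  S → 5
  σ[d<8](S) → 4
  T → 6
  (σ[d<8](S) ⋈[d=a] T) → 1
  σ[a<6]((σ[d<8](S) ⋈[d=a] T)) → 1

== RESULT ==
e | d | z | x | a
9 | 1 | r | t | 1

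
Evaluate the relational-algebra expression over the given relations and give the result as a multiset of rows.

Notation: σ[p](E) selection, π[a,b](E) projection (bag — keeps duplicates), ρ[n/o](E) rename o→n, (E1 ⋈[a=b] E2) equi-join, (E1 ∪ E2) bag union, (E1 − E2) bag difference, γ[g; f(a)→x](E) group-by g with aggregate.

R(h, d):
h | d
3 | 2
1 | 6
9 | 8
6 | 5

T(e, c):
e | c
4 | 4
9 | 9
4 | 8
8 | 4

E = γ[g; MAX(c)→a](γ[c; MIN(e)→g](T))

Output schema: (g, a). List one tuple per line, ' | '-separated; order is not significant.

Row counts bottom-up:
  T → 4
  γ[c; MIN(e)→g](T) → 3
  γ[g; MAX(c)→a](γ[c; MIN(e)→g](T)) → 2

== RESULT ==
g | a
4 | 8
9 | 9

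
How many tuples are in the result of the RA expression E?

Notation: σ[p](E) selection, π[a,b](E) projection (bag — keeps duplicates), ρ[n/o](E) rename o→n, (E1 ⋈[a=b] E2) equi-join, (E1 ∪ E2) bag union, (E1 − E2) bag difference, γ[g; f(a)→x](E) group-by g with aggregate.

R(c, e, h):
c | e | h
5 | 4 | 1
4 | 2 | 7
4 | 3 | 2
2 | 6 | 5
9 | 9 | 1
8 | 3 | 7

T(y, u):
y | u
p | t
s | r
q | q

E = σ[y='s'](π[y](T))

Per-node cardinality:
  T → 3
  π[y](T) → 3
  σ[y='s'](π[y](T)) → 1

|E| = 1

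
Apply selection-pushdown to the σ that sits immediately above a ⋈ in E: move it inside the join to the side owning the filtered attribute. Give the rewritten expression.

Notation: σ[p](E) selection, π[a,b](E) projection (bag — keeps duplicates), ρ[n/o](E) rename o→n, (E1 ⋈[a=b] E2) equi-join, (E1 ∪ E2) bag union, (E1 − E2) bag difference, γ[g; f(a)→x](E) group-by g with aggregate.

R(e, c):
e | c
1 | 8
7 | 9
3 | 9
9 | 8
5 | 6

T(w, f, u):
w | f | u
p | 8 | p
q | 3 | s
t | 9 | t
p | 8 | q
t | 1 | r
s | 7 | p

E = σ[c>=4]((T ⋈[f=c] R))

σ filters on c, owned by the right side.
E' = (T ⋈[f=c] σ[c>=4](R))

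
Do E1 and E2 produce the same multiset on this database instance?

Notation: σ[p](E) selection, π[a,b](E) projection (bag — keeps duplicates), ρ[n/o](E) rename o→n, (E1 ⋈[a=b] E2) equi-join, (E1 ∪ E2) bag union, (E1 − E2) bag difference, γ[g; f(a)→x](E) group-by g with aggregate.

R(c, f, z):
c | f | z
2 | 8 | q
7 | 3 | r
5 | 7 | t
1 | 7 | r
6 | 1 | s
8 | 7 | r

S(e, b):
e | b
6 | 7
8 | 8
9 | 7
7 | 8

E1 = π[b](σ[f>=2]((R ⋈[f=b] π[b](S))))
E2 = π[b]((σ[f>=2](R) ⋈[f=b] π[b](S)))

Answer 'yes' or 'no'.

E1 stepwise |·|:
  R → 6
  S → 4
  π[b](S) → 4
  (R ⋈[f=b] π[b](S)) → 8
  σ[f>=2]((R ⋈[f=b] π[b](S))) → 8
  π[b](σ[f>=2]((R ⋈[f=b] π[b](S)))) → 8
E2 stepwise |·|:
  R → 6
  σ[f>=2](R) → 5
  S → 4
  π[b](S) → 4
  (σ[f>=2](R) ⋈[f=b] π[b](S)) → 8
  π[b]((σ[f>=2](R) ⋈[f=b] π[b](S))) → 8

E1 and E2 produce the same multiset:
b
7
7
7
7
7
7
8
8

yes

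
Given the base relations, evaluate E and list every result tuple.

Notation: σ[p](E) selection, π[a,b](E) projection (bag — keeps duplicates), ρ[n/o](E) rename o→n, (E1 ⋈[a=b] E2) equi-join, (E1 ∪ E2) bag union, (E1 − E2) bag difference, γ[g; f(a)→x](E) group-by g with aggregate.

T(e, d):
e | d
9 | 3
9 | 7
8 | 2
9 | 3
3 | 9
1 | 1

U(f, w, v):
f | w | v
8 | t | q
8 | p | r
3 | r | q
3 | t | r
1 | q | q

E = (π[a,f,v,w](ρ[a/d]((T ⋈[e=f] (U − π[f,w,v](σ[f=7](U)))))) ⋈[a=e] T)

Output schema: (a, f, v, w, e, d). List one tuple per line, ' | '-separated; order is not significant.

Row counts bottom-up:
  T → 6
  U → 5
  U → 5
  σ[f=7](U) → 0
  π[f,w,v](σ[f=7](U)) → 0
  (U − π[f,w,v](σ[f=7](U))) → 5
  (T ⋈[e=f] (U − π[f,w,v](σ[f=7](U)))) → 5
  ρ[a/d]((T ⋈[e=f] (U − π[f,w,v](σ[f=7](U))))) → 5
  π[a,f,v,w](ρ[a/d]((T ⋈[e=f] (U − π[f,w,v](σ[f=7](U)))))) → 5
  T → 6
  (π[a,f,v,w](ρ[a/d]((T ⋈[e=f] (U − π[f,w,v](σ[f=7](U)))))) ⋈[a=e] T) → 7

== RESULT ==
a | f | v | w | e | d
1 | 1 | q | q | 1 | 1
9 | 3 | q | r | 9 | 3
9 | 3 | q | r | 9 | 3
9 | 3 | q | r | 9 | 7
9 | 3 | r | t | 9 | 3
9 | 3 | r | t | 9 | 3
9 | 3 | r | t | 9 | 7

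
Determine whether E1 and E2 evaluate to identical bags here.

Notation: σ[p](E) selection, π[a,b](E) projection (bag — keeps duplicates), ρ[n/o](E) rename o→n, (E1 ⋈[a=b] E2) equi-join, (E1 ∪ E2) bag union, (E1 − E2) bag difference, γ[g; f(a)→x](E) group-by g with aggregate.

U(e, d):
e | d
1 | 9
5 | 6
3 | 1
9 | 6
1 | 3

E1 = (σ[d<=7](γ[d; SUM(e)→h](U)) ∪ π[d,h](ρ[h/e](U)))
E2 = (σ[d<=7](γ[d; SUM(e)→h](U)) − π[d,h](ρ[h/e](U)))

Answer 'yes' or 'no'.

E1 stepwise |·|:
  U → 5
  γ[d; SUM(e)→h](U) → 4
  σ[d<=7](γ[d; SUM(e)→h](U)) → 3
  U → 5
  ρ[h/e](U) → 5
  π[d,h](ρ[h/e](U)) → 5
  (σ[d<=7](γ[d; SUM(e)→h](U)) ∪ π[d,h](ρ[h/e](U))) → 8
E2 stepwise |·|:
  U → 5
  γ[d; SUM(e)→h](U) → 4
  σ[d<=7](γ[d; SUM(e)→h](U)) → 3
  U → 5
  ρ[h/e](U) → 5
  π[d,h](ρ[h/e](U)) → 5
  (σ[d<=7](γ[d; SUM(e)→h](U)) − π[d,h](ρ[h/e](U))) → 1

E1 result:
d | h
1 | 3
1 | 3
3 | 1
3 | 1
6 | 5
6 | 9
6 | 14
9 | 1
E2 result:
d | h
6 | 14
Witness: (1, 3) appears 2× in E1 but 0× in E2.

no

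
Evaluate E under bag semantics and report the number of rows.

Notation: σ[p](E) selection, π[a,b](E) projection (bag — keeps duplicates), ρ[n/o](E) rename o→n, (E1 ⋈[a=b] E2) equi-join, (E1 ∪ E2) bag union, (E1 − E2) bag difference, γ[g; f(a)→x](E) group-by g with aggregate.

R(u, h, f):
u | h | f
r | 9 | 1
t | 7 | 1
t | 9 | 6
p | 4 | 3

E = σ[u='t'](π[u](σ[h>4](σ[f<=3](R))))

Per-node cardinality:
  R → 4
  σ[f<=3](R) → 3
  σ[h>4](σ[f<=3](R)) → 2
  π[u](σ[h>4](σ[f<=3](R))) → 2
  σ[u='t'](π[u](σ[h>4](σ[f<=3](R)))) → 1

|E| = 1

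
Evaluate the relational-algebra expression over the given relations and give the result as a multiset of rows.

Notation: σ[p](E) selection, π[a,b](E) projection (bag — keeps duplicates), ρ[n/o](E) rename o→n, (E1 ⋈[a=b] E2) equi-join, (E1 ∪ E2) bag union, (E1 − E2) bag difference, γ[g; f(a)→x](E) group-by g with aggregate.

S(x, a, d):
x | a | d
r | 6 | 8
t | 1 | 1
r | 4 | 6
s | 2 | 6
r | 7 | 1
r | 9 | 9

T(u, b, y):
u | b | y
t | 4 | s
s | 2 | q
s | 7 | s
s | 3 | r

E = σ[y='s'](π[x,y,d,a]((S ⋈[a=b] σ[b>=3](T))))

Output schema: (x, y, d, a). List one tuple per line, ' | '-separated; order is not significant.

Stepwise |·|:
  S → 6
  T → 4
  σ[b>=3](T) → 3
  (S ⋈[a=b] σ[b>=3](T)) → 2
  π[x,y,d,a]((S ⋈[a=b] σ[b>=3](T))) → 2
  σ[y='s'](π[x,y,d,a]((S ⋈[a=b] σ[b>=3](T)))) → 2

== RESULT ==
x | y | d | a
r | s | 1 | 7
r | s | 6 | 4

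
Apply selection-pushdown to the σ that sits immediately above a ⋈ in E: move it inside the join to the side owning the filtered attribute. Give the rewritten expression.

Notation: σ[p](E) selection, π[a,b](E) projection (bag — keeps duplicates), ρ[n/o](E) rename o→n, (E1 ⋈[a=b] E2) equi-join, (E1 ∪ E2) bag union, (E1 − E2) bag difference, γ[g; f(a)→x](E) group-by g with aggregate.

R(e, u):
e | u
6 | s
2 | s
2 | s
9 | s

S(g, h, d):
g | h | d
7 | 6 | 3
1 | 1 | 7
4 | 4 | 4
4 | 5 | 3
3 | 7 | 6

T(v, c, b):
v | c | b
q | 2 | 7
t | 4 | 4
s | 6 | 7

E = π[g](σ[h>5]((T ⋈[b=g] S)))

σ filters on h, owned by the right side.
E' = π[g]((T ⋈[b=g] σ[h>5](S)))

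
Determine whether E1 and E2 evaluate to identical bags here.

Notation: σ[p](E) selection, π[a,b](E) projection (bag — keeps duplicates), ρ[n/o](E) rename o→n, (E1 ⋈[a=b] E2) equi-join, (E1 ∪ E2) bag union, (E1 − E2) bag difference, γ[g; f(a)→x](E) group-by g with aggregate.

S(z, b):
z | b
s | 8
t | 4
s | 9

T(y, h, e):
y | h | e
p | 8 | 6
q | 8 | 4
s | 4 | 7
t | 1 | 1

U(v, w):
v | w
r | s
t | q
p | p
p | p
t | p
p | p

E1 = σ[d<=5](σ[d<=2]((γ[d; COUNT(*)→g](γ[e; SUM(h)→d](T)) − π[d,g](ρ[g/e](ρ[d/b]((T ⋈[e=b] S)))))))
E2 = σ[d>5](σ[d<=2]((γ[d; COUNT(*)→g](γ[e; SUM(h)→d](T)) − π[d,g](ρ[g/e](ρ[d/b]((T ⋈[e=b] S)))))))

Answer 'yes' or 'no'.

E1 per-node cardinality:
  T → 4
  γ[e; SUM(h)→d](T) → 4
  γ[d; COUNT(*)→g](γ[e; SUM(h)→d](T)) → 3
  T → 4
  S → 3
  (T ⋈[e=b] S) → 1
  ρ[d/b]((T ⋈[e=b] S)) → 1
  ρ[g/e](ρ[d/b]((T ⋈[e=b] S))) → 1
  π[d,g](ρ[g/e](ρ[d/b]((T ⋈[e=b] S)))) → 1
  (γ[d; COUNT(*)→g](γ[e; SUM(h)→d](T)) − π[d,g](ρ[g/e](ρ[d/b]((T ⋈[e=b] S))))) → 3
  σ[d<=2]((γ[d; COUNT(*)→g](γ[e; SUM(h)→d](T)) − π[d,g](ρ[g/e](ρ[d/b]((T ⋈[e=b] S)))))) → 1
  σ[d<=5](σ[d<=2]((γ[d; COUNT(*)→g](γ[e; SUM(h)→d](T)) − π[d,g](ρ[g/e](ρ[d/b]((T ⋈[e=b] S))))))) → 1
E2 per-node cardinality:
  T → 4
  γ[e; SUM(h)→d](T) → 4
  γ[d; COUNT(*)→g](γ[e; SUM(h)→d](T)) → 3
  T → 4
  S → 3
  (T ⋈[e=b] S) → 1
  ρ[d/b]((T ⋈[e=b] S)) → 1
  ρ[g/e](ρ[d/b]((T ⋈[e=b] S))) → 1
  π[d,g](ρ[g/e](ρ[d/b]((T ⋈[e=b] S)))) → 1
  (γ[d; COUNT(*)→g](γ[e; SUM(h)→d](T)) − π[d,g](ρ[g/e](ρ[d/b]((T ⋈[e=b] S))))) → 3
  σ[d<=2]((γ[d; COUNT(*)→g](γ[e; SUM(h)→d](T)) − π[d,g](ρ[g/e](ρ[d/b]((T ⋈[e=b] S)))))) → 1
  σ[d>5](σ[d<=2]((γ[d; COUNT(*)→g](γ[e; SUM(h)→d](T)) − π[d,g](ρ[g/e](ρ[d/b]((T ⋈[e=b] S))))))) → 0

E1 result:
d | g
1 | 1
E2 result:
d | g
(0 rows)
Witness: (1, 1) appears 1× in E1 but 0× in E2.

no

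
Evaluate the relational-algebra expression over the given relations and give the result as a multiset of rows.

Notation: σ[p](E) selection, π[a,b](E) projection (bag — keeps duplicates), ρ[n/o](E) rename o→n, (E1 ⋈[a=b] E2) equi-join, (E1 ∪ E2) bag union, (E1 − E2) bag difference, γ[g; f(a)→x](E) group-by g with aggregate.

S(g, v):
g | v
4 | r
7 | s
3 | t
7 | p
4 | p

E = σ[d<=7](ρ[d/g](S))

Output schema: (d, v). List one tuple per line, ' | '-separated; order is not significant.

Per-node cardinality:
  S → 5
  ρ[d/g](S) → 5
  σ[d<=7](ρ[d/g](S)) → 5

== RESULT ==
d | v
3 | t
4 | p
4 | r
7 | p
7 | s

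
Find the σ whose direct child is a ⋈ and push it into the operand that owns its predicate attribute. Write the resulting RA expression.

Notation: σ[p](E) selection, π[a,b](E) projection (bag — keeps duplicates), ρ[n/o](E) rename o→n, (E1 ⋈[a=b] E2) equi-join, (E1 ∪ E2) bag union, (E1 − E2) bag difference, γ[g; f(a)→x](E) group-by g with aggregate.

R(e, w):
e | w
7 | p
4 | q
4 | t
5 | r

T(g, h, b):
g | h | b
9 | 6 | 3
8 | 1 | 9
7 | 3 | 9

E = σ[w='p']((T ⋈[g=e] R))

σ filters on w, owned by the right side.
E' = (T ⋈[g=e] σ[w='p'](R))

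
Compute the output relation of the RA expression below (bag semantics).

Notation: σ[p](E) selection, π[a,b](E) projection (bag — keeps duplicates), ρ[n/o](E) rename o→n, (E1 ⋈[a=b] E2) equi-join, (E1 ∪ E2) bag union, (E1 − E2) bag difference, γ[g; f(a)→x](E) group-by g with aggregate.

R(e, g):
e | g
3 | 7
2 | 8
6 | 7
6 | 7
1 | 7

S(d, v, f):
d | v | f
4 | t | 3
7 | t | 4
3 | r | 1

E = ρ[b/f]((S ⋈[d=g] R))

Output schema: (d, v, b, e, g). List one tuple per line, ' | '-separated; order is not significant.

Stepwise |·|:
  S → 3
  R → 5
  (S ⋈[d=g] R) → 4
  ρ[b/f]((S ⋈[d=g] R)) → 4

== RESULT ==
d | v | b | e | g
7 | t | 4 | 1 | 7
7 | t | 4 | 3 | 7
7 | t | 4 | 6 | 7
7 | t | 4 | 6 | 7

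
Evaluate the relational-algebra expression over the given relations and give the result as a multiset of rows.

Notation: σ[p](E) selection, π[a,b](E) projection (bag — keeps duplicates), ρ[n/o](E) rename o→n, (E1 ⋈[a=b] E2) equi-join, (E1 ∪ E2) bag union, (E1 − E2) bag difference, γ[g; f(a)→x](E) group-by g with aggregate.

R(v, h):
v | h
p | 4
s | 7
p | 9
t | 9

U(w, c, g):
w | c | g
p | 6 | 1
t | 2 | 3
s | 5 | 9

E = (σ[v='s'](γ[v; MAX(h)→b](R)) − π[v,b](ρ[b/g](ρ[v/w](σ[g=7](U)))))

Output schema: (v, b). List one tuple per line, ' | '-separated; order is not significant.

Row counts bottom-up:
  R → 4
  γ[v; MAX(h)→b](R) → 3
  σ[v='s'](γ[v; MAX(h)→b](R)) → 1
  U → 3
  σ[g=7](U) → 0
  ρ[v/w](σ[g=7](U)) → 0
  ρ[b/g](ρ[v/w](σ[g=7](U))) → 0
  π[v,b](ρ[b/g](ρ[v/w](σ[g=7](U)))) → 0
  (σ[v='s'](γ[v; MAX(h)→b](R)) − π[v,b](ρ[b/g](ρ[v/w](σ[g=7](U))))) → 1

== RESULT ==
v | b
s | 7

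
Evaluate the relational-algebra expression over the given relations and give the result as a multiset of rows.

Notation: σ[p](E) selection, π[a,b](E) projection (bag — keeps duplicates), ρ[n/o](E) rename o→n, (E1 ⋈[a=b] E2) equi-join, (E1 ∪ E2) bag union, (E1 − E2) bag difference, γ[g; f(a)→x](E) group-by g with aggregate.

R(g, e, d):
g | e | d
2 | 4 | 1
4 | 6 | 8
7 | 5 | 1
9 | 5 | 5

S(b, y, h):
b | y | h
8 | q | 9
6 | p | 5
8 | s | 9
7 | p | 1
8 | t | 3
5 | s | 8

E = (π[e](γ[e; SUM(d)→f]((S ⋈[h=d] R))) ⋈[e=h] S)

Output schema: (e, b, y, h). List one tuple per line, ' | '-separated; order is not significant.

Per-node cardinality:
  S → 6
  R → 4
  (S ⋈[h=d] R) → 4
  γ[e; SUM(d)→f]((S ⋈[h=d] R)) → 3
  π[e](γ[e; SUM(d)→f]((S ⋈[h=d] R))) → 3
  S → 6
  (π[e](γ[e; SUM(d)→f]((S ⋈[h=d] R))) ⋈[e=h] S) → 1

== RESULT ==
e | b | y | h
5 | 6 | p | 5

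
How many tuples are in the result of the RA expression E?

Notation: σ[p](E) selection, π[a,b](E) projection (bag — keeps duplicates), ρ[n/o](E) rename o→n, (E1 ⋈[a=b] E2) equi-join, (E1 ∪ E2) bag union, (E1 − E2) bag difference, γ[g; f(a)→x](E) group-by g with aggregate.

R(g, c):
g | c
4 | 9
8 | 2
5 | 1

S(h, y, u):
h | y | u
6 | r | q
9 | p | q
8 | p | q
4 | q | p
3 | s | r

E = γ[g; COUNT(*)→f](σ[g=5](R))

Stepwise |·|:
  R → 3
  σ[g=5](R) → 1
  γ[g; COUNT(*)→f](σ[g=5](R)) → 1

|E| = 1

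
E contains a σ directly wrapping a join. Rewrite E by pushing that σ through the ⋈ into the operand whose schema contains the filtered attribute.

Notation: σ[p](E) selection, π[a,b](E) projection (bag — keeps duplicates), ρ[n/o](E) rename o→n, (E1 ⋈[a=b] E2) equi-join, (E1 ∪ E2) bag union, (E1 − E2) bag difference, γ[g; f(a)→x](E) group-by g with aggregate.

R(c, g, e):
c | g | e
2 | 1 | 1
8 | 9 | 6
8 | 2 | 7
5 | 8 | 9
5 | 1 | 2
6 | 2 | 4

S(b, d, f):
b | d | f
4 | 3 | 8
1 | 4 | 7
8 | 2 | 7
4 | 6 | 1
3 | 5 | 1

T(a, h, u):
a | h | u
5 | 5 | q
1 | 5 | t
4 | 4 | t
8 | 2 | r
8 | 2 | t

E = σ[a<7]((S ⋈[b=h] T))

σ filters on a, owned by the right side.
E' = (S ⋈[b=h] σ[a<7](T))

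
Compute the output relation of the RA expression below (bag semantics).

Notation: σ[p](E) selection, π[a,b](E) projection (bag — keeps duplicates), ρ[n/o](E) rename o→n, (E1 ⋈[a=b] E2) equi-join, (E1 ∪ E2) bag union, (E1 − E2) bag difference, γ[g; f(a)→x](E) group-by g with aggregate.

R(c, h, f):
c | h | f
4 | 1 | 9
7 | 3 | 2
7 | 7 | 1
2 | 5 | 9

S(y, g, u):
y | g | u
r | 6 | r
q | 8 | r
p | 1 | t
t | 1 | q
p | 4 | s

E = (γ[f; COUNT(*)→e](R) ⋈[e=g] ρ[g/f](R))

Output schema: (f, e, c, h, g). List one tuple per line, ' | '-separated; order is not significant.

Stepwise |·|:
  R → 4
  γ[f; COUNT(*)→e](R) → 3
  R → 4
  ρ[g/f](R) → 4
  (γ[f; COUNT(*)→e](R) ⋈[e=g] ρ[g/f](R)) → 3

== RESULT ==
f | e | c | h | g
1 | 1 | 7 | 7 | 1
2 | 1 | 7 | 7 | 1
9 | 2 | 7 | 3 | 2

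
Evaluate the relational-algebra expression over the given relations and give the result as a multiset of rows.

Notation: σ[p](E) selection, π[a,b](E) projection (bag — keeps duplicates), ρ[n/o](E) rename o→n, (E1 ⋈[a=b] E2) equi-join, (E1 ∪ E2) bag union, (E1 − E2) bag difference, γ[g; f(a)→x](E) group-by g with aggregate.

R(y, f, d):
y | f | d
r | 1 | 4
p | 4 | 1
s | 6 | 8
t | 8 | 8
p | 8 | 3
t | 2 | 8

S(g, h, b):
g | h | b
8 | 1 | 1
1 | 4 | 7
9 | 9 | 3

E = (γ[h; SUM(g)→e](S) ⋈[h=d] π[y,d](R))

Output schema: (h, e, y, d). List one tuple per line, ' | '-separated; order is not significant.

Row counts bottom-up:
  S → 3
  γ[h; SUM(g)→e](S) → 3
  R → 6
  π[y,d](R) → 6
  (γ[h; SUM(g)→e](S) ⋈[h=d] π[y,d](R)) → 2

== RESULT ==
h | e | y | d
1 | 8 | p | 1
4 | 1 | r | 4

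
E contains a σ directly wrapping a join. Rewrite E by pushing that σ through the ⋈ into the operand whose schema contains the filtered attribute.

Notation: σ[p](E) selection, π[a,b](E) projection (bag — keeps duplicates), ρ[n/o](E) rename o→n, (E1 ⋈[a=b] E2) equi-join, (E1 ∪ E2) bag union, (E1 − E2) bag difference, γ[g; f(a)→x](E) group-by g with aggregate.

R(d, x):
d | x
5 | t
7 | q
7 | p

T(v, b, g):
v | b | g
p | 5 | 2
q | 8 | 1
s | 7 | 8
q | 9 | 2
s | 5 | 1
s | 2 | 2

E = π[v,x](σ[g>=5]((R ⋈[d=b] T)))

σ filters on g, owned by the right side.
E' = π[v,x]((R ⋈[d=b] σ[g>=5](T)))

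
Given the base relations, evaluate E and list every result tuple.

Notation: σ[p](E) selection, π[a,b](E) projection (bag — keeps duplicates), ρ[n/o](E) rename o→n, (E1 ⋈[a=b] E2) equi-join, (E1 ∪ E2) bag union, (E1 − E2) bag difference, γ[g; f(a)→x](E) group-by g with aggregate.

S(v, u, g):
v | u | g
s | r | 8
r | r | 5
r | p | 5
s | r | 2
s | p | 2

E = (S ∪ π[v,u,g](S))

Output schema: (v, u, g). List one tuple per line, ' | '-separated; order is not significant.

Per-node cardinality:
  S → 5
  S → 5
  π[v,u,g](S) → 5
  (S ∪ π[v,u,g](S)) → 10

== RESULT ==
v | u | g
r | p | 5
r | p | 5
r | r | 5
r | r | 5
s | p | 2
s | p | 2
s | r | 2
s | r | 2
s | r | 8
s | r | 8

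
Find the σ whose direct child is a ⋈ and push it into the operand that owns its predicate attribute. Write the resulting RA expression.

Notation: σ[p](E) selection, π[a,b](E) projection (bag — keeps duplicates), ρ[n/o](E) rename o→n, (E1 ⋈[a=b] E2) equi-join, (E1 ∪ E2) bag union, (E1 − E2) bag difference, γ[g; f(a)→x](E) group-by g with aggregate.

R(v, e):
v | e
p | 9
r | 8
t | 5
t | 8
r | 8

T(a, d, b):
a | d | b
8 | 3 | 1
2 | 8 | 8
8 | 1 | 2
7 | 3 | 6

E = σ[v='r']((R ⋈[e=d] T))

σ filters on v, owned by the left side.
E' = (σ[v='r'](R) ⋈[e=d] T)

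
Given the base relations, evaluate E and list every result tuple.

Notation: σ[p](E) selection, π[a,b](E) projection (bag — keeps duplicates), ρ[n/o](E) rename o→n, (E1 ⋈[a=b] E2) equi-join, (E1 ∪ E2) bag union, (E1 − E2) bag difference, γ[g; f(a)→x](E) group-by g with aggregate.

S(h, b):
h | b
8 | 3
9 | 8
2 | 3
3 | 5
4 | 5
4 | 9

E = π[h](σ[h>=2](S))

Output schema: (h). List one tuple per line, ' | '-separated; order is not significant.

Stepwise |·|:
  S → 6
  σ[h>=2](S) → 6
  π[h](σ[h>=2](S)) → 6

== RESULT ==
h
2
3
4
4
8
9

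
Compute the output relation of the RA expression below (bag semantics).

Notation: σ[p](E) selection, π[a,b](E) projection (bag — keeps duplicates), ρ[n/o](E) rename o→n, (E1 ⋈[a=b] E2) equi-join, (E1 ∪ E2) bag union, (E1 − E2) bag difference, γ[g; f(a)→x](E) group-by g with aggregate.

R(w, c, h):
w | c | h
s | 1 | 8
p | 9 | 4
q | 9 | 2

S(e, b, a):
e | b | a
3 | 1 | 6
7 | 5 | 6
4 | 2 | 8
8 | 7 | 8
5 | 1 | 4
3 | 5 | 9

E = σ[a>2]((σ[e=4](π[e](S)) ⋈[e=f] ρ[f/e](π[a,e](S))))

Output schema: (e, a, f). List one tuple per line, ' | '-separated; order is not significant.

Row counts bottom-up:
  S → 6
  π[e](S) → 6
  σ[e=4](π[e](S)) → 1
  S → 6
  π[a,e](S) → 6
  ρ[f/e](π[a,e](S)) → 6
  (σ[e=4](π[e](S)) ⋈[e=f] ρ[f/e](π[a,e](S))) → 1
  σ[a>2]((σ[e=4](π[e](S)) ⋈[e=f] ρ[f/e](π[a,e](S)))) → 1

== RESULT ==
e | a | f
4 | 8 | 4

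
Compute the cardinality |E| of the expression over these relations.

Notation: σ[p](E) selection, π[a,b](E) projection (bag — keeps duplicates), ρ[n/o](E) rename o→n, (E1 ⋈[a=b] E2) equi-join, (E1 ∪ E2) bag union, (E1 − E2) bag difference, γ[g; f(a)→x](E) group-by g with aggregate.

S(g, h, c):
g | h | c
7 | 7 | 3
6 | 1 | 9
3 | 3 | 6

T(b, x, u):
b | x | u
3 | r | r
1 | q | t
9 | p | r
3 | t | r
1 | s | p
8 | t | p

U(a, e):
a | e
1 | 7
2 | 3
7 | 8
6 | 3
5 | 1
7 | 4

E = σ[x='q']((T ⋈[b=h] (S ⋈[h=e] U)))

Per-node cardinality:
  T → 6
  S → 3
  U → 6
  (S ⋈[h=e] U) → 4
  (T ⋈[b=h] (S ⋈[h=e] U)) → 6
  σ[x='q']((T ⋈[b=h] (S ⋈[h=e] U))) → 1

|E| = 1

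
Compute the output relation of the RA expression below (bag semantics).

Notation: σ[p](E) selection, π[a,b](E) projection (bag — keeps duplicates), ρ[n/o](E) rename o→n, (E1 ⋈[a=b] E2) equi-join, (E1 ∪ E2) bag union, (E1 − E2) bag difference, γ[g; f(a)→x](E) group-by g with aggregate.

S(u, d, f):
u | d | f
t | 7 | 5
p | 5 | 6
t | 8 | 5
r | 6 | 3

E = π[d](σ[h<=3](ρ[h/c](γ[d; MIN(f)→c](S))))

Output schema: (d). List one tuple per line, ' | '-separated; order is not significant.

Per-node cardinality:
  S → 4
  γ[d; MIN(f)→c](S) → 4
  ρ[h/c](γ[d; MIN(f)→c](S)) → 4
  σ[h<=3](ρ[h/c](γ[d; MIN(f)→c](S))) → 1
  π[d](σ[h<=3](ρ[h/c](γ[d; MIN(f)→c](S)))) → 1

== RESULT ==
d
6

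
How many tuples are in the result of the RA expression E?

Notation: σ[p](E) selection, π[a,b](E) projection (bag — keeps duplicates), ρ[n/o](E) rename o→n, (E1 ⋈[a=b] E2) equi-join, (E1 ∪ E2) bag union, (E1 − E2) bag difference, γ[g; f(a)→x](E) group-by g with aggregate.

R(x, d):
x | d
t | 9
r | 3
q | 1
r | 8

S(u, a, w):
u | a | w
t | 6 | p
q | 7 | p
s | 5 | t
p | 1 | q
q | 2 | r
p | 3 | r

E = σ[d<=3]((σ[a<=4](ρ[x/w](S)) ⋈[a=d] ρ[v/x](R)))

Per-node cardinality:
  S → 6
  ρ[x/w](S) → 6
  σ[a<=4](ρ[x/w](S)) → 3
  R → 4
  ρ[v/x](R) → 4
  (σ[a<=4](ρ[x/w](S)) ⋈[a=d] ρ[v/x](R)) → 2
  σ[d<=3]((σ[a<=4](ρ[x/w](S)) ⋈[a=d] ρ[v/x](R))) → 2

|E| = 2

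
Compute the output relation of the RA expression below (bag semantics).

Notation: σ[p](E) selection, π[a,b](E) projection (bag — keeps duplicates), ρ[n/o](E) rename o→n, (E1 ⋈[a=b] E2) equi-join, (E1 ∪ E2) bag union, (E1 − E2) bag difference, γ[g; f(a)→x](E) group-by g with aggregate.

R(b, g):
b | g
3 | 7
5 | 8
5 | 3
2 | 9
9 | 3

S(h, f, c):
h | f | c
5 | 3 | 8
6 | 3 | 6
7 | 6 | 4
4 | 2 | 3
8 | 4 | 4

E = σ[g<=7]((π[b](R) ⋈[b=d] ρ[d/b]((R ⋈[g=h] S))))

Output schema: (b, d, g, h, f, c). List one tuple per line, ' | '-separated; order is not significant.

Stepwise |·|:
  R → 5
  π[b](R) → 5
  R → 5
  S → 5
  (R ⋈[g=h] S) → 2
  ρ[d/b]((R ⋈[g=h] S)) → 2
  (π[b](R) ⋈[b=d] ρ[d/b]((R ⋈[g=h] S))) → 3
  σ[g<=7]((π[b](R) ⋈[b=d] ρ[d/b]((R ⋈[g=h] S)))) → 1

== RESULT ==
b | d | g | h | f | c
3 | 3 | 7 | 7 | 6 | 4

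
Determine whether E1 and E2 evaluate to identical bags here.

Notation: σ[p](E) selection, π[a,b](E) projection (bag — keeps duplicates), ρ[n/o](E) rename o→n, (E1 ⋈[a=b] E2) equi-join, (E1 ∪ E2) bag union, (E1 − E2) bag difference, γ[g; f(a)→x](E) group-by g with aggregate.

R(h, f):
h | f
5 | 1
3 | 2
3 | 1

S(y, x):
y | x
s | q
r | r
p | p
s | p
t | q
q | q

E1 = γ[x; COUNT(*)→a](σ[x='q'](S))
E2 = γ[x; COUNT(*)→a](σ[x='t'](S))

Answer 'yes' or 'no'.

E1 stepwise |·|:
  S → 6
  σ[x='q'](S) → 3
  γ[x; COUNT(*)→a](σ[x='q'](S)) → 1
E2 stepwise |·|:
  S → 6
  σ[x='t'](S) → 0
  γ[x; COUNT(*)→a](σ[x='t'](S)) → 0

E1 result:
x | a
q | 3
E2 result:
x | a
(0 rows)
Witness: ('q', 3) appears 1× in E1 but 0× in E2.

no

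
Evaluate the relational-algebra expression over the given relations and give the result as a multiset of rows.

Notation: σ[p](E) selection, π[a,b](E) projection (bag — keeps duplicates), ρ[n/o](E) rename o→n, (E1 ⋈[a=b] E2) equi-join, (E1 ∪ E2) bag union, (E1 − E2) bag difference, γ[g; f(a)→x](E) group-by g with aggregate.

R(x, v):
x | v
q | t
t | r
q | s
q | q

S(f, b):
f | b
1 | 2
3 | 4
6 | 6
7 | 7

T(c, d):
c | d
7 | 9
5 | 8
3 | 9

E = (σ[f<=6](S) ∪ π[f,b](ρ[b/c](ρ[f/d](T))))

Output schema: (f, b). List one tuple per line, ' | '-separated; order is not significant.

Subexpression sizes:
  S → 4
  σ[f<=6](S) → 3
  T → 3
  ρ[f/d](T) → 3
  ρ[b/c](ρ[f/d](T)) → 3
  π[f,b](ρ[b/c](ρ[f/d](T))) → 3
  (σ[f<=6](S) ∪ π[f,b](ρ[b/c](ρ[f/d](T)))) → 6

== RESULT ==
f | b
1 | 2
3 | 4
6 | 6
8 | 5
9 | 3
9 | 7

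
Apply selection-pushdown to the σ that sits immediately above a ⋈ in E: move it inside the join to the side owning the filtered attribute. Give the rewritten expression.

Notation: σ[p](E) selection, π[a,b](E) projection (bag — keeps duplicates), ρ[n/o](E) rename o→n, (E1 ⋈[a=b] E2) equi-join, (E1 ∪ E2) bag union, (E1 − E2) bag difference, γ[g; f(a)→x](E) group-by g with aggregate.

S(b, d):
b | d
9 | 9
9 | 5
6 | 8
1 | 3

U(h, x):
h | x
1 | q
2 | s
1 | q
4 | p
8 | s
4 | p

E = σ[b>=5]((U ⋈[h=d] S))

σ filters on b, owned by the right side.
E' = (U ⋈[h=d] σ[b>=5](S))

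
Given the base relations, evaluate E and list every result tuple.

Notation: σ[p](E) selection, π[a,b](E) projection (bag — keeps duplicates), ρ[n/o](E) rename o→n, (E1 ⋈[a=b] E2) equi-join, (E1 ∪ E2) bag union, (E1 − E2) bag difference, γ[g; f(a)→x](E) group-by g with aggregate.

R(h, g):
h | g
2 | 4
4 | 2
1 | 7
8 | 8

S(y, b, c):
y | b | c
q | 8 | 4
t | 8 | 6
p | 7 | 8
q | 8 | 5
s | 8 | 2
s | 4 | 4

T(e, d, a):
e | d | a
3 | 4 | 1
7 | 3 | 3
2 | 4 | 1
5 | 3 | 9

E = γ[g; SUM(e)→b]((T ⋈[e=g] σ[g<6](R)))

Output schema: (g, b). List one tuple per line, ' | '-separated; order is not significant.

Stepwise |·|:
  T → 4
  R → 4
  σ[g<6](R) → 2
  (T ⋈[e=g] σ[g<6](R)) → 1
  γ[g; SUM(e)→b]((T ⋈[e=g] σ[g<6](R))) → 1

== RESULT ==
g | b
2 | 2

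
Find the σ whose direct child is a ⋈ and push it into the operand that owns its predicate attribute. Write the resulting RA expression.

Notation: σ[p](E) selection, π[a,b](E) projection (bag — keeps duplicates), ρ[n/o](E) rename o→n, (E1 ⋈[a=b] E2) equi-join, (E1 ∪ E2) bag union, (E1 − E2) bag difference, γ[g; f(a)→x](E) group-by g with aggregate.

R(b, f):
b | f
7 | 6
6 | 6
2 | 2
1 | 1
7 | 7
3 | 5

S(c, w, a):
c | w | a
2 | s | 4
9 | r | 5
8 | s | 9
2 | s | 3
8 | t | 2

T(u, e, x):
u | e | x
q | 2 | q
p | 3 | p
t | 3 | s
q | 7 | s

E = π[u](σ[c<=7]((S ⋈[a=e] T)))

σ filters on c, owned by the left side.
E' = π[u]((σ[c<=7](S) ⋈[a=e] T))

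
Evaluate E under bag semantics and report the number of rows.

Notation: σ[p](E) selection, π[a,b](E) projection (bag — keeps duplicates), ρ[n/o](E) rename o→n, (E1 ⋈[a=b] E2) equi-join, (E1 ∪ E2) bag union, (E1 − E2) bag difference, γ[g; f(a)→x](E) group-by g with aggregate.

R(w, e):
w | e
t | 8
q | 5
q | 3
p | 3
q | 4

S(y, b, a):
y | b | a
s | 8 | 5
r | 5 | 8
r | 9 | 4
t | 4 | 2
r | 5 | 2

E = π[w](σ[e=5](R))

Subexpression sizes:
  R → 5
  σ[e=5](R) → 1
  π[w](σ[e=5](R)) → 1

|E| = 1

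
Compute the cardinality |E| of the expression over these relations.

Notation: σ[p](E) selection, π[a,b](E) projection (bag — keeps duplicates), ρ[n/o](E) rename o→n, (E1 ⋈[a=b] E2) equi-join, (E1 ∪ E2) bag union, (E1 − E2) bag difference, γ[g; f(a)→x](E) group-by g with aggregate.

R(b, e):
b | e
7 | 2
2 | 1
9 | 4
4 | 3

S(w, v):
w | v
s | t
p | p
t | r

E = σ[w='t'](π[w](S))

Row counts bottom-up:
  S → 3
  π[w](S) → 3
  σ[w='t'](π[w](S)) → 1

|E| = 1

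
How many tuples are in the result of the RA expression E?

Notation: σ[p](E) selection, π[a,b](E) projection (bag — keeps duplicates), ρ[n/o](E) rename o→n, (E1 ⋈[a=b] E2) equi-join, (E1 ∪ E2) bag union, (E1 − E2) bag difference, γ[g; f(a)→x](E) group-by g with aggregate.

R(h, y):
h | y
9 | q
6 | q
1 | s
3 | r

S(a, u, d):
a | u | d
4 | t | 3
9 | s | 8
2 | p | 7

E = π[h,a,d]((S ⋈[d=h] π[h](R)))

Stepwise |·|:
  S → 3
  R → 4
  π[h](R) → 4
  (S ⋈[d=h] π[h](R)) → 1
  π[h,a,d]((S ⋈[d=h] π[h](R))) → 1

|E| = 1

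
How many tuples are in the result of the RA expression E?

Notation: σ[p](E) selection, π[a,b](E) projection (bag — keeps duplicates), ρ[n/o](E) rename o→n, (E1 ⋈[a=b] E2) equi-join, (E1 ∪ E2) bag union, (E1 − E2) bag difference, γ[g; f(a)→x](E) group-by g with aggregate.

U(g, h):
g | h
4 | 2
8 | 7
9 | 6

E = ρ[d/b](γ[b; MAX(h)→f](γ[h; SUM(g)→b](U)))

Per-node cardinality:
  U → 3
  γ[h; SUM(g)→b](U) → 3
  γ[b; MAX(h)→f](γ[h; SUM(g)→b](U)) → 3
  ρ[d/b](γ[b; MAX(h)→f](γ[h; SUM(g)→b](U))) → 3

|E| = 3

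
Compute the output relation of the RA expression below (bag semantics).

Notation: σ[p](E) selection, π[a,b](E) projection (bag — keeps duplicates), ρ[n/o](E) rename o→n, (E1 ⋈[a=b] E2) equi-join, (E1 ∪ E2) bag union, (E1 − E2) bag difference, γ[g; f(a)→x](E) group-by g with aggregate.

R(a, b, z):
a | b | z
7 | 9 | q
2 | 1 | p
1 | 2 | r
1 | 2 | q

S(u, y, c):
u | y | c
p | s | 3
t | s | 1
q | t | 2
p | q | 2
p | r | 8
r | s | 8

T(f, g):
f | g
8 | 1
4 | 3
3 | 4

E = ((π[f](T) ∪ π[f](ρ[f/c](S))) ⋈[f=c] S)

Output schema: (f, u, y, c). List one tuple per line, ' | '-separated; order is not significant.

Row counts bottom-up:
  T → 3
  π[f](T) → 3
  S → 6
  ρ[f/c](S) → 6
  π[f](ρ[f/c](S)) → 6
  (π[f](T) ∪ π[f](ρ[f/c](S))) → 9
  S → 6
  ((π[f](T) ∪ π[f](ρ[f/c](S))) ⋈[f=c] S) → 13

== RESULT ==
f | u | y | c
1 | t | s | 1
2 | p | q | 2
2 | p | q | 2
2 | q | t | 2
2 | q | t | 2
3 | p | s | 3
3 | p | s | 3
8 | p | r | 8
8 | p | r | 8
8 | p | r | 8
8 | r | s | 8
8 | r | s | 8
8 | r | s | 8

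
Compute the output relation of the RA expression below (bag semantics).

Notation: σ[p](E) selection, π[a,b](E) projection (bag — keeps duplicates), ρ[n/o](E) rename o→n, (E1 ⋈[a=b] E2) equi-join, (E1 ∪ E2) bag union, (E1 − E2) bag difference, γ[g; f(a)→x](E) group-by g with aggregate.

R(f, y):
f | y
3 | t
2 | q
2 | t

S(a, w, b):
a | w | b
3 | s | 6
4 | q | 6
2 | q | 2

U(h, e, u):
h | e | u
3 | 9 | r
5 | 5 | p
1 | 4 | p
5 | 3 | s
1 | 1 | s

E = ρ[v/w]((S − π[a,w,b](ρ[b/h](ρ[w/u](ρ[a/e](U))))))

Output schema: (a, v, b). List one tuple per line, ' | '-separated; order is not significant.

Stepwise |·|:
  S → 3
  U → 5
  ρ[a/e](U) → 5
  ρ[w/u](ρ[a/e](U)) → 5
  ρ[b/h](ρ[w/u](ρ[a/e](U))) → 5
  π[a,w,b](ρ[b/h](ρ[w/u](ρ[a/e](U)))) → 5
  (S − π[a,w,b](ρ[b/h](ρ[w/u](ρ[a/e](U))))) → 3
  ρ[v/w]((S − π[a,w,b](ρ[b/h](ρ[w/u](ρ[a/e](U)))))) → 3

== RESULT ==
a | v | b
2 | q | 2
3 | s | 6
4 | q | 6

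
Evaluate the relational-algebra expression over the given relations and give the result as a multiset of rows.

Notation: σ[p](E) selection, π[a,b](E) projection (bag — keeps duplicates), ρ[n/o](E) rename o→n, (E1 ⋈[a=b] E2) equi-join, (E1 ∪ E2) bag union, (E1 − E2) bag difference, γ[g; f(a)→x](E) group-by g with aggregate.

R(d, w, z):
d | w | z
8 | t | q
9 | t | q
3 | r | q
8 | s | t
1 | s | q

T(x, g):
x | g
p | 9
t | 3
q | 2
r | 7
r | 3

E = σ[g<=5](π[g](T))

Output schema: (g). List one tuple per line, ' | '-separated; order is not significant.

Per-node cardinality:
  T → 5
  π[g](T) → 5
  σ[g<=5](π[g](T)) → 3

== RESULT ==
g
2
3
3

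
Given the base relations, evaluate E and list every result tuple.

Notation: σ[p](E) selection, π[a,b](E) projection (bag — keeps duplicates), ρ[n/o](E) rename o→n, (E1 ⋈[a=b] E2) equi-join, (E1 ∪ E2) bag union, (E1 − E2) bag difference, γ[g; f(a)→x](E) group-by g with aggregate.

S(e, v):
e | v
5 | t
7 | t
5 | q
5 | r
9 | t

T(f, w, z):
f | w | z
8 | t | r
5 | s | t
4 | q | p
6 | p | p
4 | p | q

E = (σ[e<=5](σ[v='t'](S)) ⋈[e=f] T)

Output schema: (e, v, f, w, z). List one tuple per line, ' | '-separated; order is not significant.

Subexpression sizes:
  S → 5
  σ[v='t'](S) → 3
  σ[e<=5](σ[v='t'](S)) → 1
  T → 5
  (σ[e<=5](σ[v='t'](S)) ⋈[e=f] T) → 1

== RESULT ==
e | v | f | w | z
5 | t | 5 | s | t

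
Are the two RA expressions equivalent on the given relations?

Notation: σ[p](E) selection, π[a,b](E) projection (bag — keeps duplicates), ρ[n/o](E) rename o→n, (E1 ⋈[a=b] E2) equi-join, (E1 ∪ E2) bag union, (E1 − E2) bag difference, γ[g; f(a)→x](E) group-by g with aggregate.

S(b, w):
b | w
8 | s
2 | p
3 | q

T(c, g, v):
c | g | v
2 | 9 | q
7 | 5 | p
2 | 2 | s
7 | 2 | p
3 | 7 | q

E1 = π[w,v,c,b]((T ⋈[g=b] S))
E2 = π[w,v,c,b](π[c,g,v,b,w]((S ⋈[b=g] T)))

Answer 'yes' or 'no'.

E1 row counts bottom-up:
  T → 5
  S → 3
  (T ⋈[g=b] S) → 2
  π[w,v,c,b]((T ⋈[g=b] S)) → 2
E2 row counts bottom-up:
  S → 3
  T → 5
  (S ⋈[b=g] T) → 2
  π[c,g,v,b,w]((S ⋈[b=g] T)) → 2
  π[w,v,c,b](π[c,g,v,b,w]((S ⋈[b=g] T))) → 2

E1 and E2 produce the same multiset:
w | v | c | b
p | p | 7 | 2
p | s | 2 | 2

yes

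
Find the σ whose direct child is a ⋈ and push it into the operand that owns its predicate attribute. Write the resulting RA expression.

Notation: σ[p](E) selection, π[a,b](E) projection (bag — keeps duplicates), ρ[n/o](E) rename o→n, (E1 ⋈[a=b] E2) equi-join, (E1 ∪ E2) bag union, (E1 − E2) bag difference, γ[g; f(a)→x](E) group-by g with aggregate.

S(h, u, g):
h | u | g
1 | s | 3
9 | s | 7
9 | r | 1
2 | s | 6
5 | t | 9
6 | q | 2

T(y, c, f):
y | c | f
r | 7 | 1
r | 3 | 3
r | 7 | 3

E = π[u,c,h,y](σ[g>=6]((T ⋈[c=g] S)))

σ filters on g, owned by the right side.
E' = π[u,c,h,y]((T ⋈[c=g] σ[g>=6](S)))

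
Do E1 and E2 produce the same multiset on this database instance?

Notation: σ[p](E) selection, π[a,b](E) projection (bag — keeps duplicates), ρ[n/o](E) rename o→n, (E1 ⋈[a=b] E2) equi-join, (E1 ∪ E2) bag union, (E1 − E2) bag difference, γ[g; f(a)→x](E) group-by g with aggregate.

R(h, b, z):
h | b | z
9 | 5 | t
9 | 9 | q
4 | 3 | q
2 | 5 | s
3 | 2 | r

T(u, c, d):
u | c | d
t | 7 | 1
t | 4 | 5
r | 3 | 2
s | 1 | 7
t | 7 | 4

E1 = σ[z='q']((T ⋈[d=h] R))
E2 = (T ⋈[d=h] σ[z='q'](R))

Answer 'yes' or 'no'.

E1 per-node cardinality:
  T → 5
  R → 5
  (T ⋈[d=h] R) → 2
  σ[z='q']((T ⋈[d=h] R)) → 1
E2 per-node cardinality:
  T → 5
  R → 5
  σ[z='q'](R) → 2
  (T ⋈[d=h] σ[z='q'](R)) → 1

E1 and E2 produce the same multiset:
u | c | d | h | b | z
t | 7 | 4 | 4 | 3 | q

yes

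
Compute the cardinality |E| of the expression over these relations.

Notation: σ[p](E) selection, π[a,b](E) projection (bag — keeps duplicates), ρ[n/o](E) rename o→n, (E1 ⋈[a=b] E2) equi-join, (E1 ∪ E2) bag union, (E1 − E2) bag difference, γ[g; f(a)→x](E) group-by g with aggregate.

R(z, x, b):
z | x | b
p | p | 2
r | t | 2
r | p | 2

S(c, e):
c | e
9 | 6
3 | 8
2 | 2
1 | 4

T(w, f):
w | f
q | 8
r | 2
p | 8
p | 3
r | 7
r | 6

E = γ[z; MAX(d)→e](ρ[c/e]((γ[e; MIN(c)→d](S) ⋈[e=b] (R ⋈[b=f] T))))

Subexpression sizes:
  S → 4
  γ[e; MIN(c)→d](S) → 4
  R → 3
  T → 6
  (R ⋈[b=f] T) → 3
  (γ[e; MIN(c)→d](S) ⋈[e=b] (R ⋈[b=f] T)) → 3
  ρ[c/e]((γ[e; MIN(c)→d](S) ⋈[e=b] (R ⋈[b=f] T))) → 3
  γ[z; MAX(d)→e](ρ[c/e]((γ[e; MIN(c)→d](S) ⋈[e=b] (R ⋈[b=f] T)))) → 2

|E| = 2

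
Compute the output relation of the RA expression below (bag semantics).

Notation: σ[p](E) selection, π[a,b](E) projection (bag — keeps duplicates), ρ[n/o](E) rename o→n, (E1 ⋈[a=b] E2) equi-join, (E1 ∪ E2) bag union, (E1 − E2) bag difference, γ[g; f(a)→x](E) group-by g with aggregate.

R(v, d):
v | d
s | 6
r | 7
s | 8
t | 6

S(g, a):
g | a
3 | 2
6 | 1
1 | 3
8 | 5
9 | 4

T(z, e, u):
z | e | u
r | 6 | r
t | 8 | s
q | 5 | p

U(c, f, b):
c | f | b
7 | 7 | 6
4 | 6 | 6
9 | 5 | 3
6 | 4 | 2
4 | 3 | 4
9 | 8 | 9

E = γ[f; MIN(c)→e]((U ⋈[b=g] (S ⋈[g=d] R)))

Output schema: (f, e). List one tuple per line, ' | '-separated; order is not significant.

Subexpression sizes:
  U → 6
  S → 5
  R → 4
  (S ⋈[g=d] R) → 3
  (U ⋈[b=g] (S ⋈[g=d] R)) → 4
  γ[f; MIN(c)→e]((U ⋈[b=g] (S ⋈[g=d] R))) → 2

== RESULT ==
f | e
6 | 4
7 | 7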